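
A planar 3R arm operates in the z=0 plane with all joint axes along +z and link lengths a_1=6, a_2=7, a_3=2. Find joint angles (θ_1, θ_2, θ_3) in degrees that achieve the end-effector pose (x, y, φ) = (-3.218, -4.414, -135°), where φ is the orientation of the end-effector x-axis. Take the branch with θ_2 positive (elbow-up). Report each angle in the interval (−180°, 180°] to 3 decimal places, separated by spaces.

wrist centre = target − a_3·(cos φ, sin φ) = (-1.8038, -2.9998)
cos θ_2 = (12.2524−6²−7²)/(2·6·7) = -0.8660; θ_2 = 150.0020° (elbow-up)
β = atan2(-2.9998,-1.8038) = -121.0187°; ψ = atan2(3.4998,-0.0623) = 91.0199°
θ_1 = β − ψ = -212.0386°
θ_3 = φ − θ_1 − θ_2 = -72.9635° (wrapped to (-180°,180°])

147.961 150.002 -72.963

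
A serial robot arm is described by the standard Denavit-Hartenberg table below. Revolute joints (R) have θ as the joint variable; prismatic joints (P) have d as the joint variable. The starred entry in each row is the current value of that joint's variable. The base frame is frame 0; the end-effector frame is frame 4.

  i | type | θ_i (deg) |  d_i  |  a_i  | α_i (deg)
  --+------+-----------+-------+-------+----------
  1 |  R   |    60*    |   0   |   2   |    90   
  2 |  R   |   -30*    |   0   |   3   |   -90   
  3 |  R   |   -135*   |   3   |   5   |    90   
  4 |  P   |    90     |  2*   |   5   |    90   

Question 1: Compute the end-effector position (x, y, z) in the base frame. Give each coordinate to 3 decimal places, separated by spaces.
3.993 2.673 7.903

after link 1: o_1 = (1.0000, 1.7321, 0.0000)
after link 2: o_2 = (2.2990, 3.9821, -1.5000)
after link 3: o_3 = (4.5800, 0.8617, 2.8658)
after link 4: o_4 = (3.9929, 2.6732, 7.9031)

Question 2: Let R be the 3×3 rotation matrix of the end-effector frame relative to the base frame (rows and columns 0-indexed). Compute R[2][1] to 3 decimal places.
End-effector y-axis (col 1 of R) = (-0.9186,-0.1768,0.3536)
R[2][1] = 0.3536

0.354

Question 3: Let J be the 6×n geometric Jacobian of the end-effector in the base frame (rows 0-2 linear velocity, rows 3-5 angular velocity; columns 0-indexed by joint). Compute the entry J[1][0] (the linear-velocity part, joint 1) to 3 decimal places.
axis z_0 = ẑ; lever o_n−o_0 = (3.9929,2.6732,7.9031)
cross product → J_v[:, 0] = (-2.6732,3.9929,0.0000)
J_ω[:, 0] = z_0
entry J[1][0] = 3.9929

3.993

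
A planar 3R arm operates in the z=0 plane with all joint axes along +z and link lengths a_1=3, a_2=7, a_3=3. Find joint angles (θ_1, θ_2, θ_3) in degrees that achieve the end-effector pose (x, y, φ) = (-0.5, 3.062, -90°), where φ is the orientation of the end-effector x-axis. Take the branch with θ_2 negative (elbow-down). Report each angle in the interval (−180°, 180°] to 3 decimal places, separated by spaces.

-170.566 -120.003 -159.430

wrist centre = target − a_3·(cos φ, sin φ) = (-0.5000, 6.0620)
cos θ_2 = (36.9978−3²−7²)/(2·3·7) = -0.5001; θ_2 = -120.0034° (elbow-down)
β = atan2(6.0620,-0.5000) = 94.7151°; ψ = atan2(-6.0620,-0.5004) = -94.7185°
θ_1 = β − ψ = 189.4337°
θ_3 = φ − θ_1 − θ_2 = -159.4303° (wrapped to (-180°,180°])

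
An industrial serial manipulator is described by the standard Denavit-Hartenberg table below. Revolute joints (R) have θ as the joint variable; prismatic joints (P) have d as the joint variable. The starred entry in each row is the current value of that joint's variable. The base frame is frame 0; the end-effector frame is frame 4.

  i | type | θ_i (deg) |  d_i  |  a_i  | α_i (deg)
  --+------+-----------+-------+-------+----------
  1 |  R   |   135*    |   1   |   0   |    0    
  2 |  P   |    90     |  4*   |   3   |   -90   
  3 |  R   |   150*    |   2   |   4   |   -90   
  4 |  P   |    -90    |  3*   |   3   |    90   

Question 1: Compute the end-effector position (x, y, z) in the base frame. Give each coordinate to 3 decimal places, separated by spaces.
after link 1: o_1 = (0.0000, 0.0000, 1.0000)
after link 2: o_2 = (-2.1213, -2.1213, 5.0000)
after link 3: o_3 = (1.7424, -1.0860, 3.0000)
after link 4: o_4 = (4.9244, -2.1467, 5.5981)

4.924 -2.147 5.598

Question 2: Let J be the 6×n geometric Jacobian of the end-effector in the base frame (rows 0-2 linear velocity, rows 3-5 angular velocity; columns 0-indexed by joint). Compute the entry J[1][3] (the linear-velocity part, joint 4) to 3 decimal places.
0.354

prismatic axis z_3 = (0.3536,0.3536,0.8660)
J_v[:, 3] = z_3; J_ω[:, 3] = (0,0,0)
entry J[1][3] = 0.3536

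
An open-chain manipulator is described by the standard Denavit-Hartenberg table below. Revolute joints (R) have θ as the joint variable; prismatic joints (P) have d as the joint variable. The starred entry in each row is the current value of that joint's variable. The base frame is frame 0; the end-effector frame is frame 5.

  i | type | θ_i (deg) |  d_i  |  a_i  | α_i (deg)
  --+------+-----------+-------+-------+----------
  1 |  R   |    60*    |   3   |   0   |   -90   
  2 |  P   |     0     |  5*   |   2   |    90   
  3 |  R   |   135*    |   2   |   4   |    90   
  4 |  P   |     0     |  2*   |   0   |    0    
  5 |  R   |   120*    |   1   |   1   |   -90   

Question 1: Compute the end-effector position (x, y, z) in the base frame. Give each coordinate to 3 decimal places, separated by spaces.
after link 1: o_1 = (0.0000, 0.0000, 3.0000)
after link 2: o_2 = (-3.3301, 4.2321, 3.0000)
after link 3: o_3 = (-7.1938, 3.1968, 5.0000)
after link 4: o_4 = (-7.7115, 5.1286, 5.0000)
after link 5: o_5 = (-7.4873, 6.2240, 5.8660)

-7.487 6.224 5.866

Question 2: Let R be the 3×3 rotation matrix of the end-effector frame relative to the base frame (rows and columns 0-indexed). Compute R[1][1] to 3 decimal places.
End-effector y-axis (col 1 of R) = (0.2588,-0.9659,-0.0000)
R[1][1] = -0.9659

-0.966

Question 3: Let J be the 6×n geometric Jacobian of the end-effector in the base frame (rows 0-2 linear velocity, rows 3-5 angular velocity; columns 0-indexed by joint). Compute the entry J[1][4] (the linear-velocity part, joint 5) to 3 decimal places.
axis z_4 = (-0.2588,0.9659,0.0000); lever o_n−o_4 = (0.2241,1.0953,0.8660)
cross product → J_v[:, 4] = (0.8365,0.2241,-0.5000)
J_ω[:, 4] = z_4
entry J[1][4] = 0.2241

0.224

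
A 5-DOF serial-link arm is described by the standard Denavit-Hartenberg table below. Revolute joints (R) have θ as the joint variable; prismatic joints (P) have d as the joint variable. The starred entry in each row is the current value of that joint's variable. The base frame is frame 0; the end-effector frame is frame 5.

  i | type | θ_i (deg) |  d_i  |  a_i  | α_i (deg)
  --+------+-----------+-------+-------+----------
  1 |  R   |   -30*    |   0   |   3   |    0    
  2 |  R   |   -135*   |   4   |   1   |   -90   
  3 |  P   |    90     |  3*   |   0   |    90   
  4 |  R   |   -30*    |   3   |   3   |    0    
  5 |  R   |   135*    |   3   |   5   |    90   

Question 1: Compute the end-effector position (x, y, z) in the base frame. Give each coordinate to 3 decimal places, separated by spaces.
after link 1: o_1 = (2.5981, -1.5000, 0.0000)
after link 2: o_2 = (1.6322, -1.7588, 4.0000)
after link 3: o_3 = (2.4086, -4.6566, 4.0000)
after link 4: o_4 = (-0.8774, -3.9842, 1.4019)
after link 5: o_5 = (-2.5252, -9.4257, 2.6960)

-2.525 -9.426 2.696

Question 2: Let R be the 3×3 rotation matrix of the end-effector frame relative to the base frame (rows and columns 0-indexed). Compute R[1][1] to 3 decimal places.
End-effector y-axis (col 1 of R) = (-0.9659,-0.2588,0.0000)
R[1][1] = -0.2588

-0.259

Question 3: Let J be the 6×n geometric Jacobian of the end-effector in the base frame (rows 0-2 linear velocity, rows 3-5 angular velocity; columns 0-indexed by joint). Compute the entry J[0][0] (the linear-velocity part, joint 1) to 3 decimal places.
9.426

axis z_0 = ẑ; lever o_n−o_0 = (-2.5252,-9.4257,2.6960)
cross product → J_v[:, 0] = (9.4257,-2.5252,0.0000)
J_ω[:, 0] = z_0
entry J[0][0] = 9.4257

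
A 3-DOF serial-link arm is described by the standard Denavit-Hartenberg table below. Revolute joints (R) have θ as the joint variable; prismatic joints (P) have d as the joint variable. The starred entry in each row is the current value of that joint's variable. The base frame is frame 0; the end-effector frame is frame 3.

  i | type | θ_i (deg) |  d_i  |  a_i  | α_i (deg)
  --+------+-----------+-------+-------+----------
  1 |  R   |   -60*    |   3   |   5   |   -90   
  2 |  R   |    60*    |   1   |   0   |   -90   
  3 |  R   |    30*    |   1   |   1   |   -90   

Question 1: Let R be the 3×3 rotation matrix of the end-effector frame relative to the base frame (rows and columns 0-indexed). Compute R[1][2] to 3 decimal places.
End-effector z-axis (col 2 of R) = (-0.8750,-0.2165,0.4330)
R[1][2] = -0.2165

-0.217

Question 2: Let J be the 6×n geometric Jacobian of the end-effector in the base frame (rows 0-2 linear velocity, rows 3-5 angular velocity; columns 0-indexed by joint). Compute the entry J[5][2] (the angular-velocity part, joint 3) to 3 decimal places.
-0.500

axis z_2 = (-0.4330,0.7500,-0.5000); lever o_n−o_2 = (-0.6495,0.1250,-1.2500)
cross product → J_v[:, 2] = (-0.8750,-0.2165,0.4330)
J_ω[:, 2] = z_2
entry J[5][2] = -0.5000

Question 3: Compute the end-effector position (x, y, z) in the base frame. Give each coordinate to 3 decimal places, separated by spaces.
2.717 -3.705 1.750

after link 1: o_1 = (2.5000, -4.3301, 3.0000)
after link 2: o_2 = (3.3660, -3.8301, 3.0000)
after link 3: o_3 = (2.7165, -3.7051, 1.7500)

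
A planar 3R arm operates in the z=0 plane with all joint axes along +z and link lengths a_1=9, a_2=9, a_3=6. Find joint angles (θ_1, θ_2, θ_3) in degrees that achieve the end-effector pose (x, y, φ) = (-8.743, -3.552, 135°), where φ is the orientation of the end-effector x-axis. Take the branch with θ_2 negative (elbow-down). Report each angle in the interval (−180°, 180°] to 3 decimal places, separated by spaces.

-60.003 -119.996 -45.001

wrist centre = target − a_3·(cos φ, sin φ) = (-4.5004, -7.7946)
cos θ_2 = (81.0097−9²−9²)/(2·9·9) = -0.4999; θ_2 = -119.9961° (elbow-down)
β = atan2(-7.7946,-4.5004) = -120.0007°; ψ = atan2(-7.7945,4.5005) = -59.9980°
θ_1 = β − ψ = -60.0026°
θ_3 = φ − θ_1 − θ_2 = -45.0013° (wrapped to (-180°,180°])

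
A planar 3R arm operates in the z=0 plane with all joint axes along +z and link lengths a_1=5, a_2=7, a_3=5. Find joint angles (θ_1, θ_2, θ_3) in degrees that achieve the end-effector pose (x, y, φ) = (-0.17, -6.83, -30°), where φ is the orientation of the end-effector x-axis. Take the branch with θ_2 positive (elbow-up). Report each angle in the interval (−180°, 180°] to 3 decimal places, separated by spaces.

wrist centre = target − a_3·(cos φ, sin φ) = (-4.5001, -4.3300)
cos θ_2 = (39.0000−5²−7²)/(2·5·7) = -0.5000; θ_2 = 120.0000° (elbow-up)
β = atan2(-4.3300,-4.5001) = -136.1038°; ψ = atan2(6.0622,1.5000) = 76.1021°
θ_1 = β − ψ = -212.2058°
θ_3 = φ − θ_1 − θ_2 = 62.2059° (wrapped to (-180°,180°])

147.794 120.000 62.206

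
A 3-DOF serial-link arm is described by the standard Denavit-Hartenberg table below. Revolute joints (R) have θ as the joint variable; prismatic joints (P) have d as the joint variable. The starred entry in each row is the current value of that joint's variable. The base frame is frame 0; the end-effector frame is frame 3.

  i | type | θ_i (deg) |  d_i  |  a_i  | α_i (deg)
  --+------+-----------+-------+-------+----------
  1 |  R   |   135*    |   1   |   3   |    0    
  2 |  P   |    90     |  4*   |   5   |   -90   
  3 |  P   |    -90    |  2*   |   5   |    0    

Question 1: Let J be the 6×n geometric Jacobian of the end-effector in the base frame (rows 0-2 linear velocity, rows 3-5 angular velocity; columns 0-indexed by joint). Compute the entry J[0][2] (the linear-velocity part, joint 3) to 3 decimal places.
prismatic axis z_2 = (0.7071,-0.7071,0.0000)
J_v[:, 2] = z_2; J_ω[:, 2] = (0,0,0)
entry J[0][2] = 0.7071

0.707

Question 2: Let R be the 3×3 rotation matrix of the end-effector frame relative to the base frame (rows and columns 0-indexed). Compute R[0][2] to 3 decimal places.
End-effector z-axis (col 2 of R) = (0.7071,-0.7071,0.0000)
R[0][2] = 0.7071

0.707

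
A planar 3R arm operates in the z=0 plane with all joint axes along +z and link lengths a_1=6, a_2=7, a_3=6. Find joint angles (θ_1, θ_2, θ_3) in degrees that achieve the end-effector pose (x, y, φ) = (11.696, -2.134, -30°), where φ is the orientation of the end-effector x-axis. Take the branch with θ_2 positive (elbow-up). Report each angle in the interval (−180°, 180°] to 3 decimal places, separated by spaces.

wrist centre = target − a_3·(cos φ, sin φ) = (6.4998, 0.8660)
cos θ_2 = (42.9980−6²−7²)/(2·6·7) = -0.5000; θ_2 = 120.0016° (elbow-up)
β = atan2(0.8660,6.4998) = 7.5890°; ψ = atan2(6.0621,2.4998) = 67.5901°
θ_1 = β − ψ = -60.0011°
θ_3 = φ − θ_1 − θ_2 = -90.0005° (wrapped to (-180°,180°])

-60.001 120.002 -90.001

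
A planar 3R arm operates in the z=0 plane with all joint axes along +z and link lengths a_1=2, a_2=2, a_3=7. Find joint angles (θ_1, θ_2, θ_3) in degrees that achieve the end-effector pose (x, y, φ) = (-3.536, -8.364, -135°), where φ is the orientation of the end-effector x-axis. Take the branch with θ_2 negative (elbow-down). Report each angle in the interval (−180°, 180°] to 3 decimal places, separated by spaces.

-45.002 -45.011 -44.988

wrist centre = target − a_3·(cos φ, sin φ) = (1.4137, -3.4143)
cos θ_2 = (13.6558−2²−2²)/(2·2·2) = 0.7070; θ_2 = -45.0107° (elbow-down)
β = atan2(-3.4143,1.4137) = -67.5069°; ψ = atan2(-1.4145,3.4140) = -22.5053°
θ_1 = β − ψ = -45.0016°
θ_3 = φ − θ_1 − θ_2 = -44.9878° (wrapped to (-180°,180°])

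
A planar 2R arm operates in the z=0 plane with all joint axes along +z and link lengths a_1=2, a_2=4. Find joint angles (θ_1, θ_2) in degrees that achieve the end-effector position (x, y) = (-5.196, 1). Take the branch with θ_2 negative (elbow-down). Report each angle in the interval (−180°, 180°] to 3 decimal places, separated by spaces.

-149.996 -60.007

cos θ_2 = (27.9984−2²−4²)/(2·2·4) = 0.4999; θ_2 = -60.0065° (elbow-down)
β = atan2(1.0000,-5.1960) = 169.1063°; ψ = atan2(-3.4643,3.9996) = -40.8981°
θ_1 = β − ψ = 210.0044°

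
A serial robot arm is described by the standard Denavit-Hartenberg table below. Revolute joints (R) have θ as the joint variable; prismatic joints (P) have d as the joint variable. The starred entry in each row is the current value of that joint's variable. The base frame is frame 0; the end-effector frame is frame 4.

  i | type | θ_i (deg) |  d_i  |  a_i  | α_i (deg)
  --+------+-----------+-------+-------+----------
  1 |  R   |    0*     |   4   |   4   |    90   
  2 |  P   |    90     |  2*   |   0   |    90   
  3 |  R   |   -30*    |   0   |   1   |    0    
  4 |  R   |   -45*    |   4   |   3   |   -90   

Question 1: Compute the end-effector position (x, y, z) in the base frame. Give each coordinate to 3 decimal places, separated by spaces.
after link 1: o_1 = (4.0000, 0.0000, 4.0000)
after link 2: o_2 = (4.0000, -2.0000, 4.0000)
after link 3: o_3 = (4.0000, -1.5000, 4.8660)
after link 4: o_4 = (8.0000, 1.3978, 5.6425)

8.000 1.398 5.642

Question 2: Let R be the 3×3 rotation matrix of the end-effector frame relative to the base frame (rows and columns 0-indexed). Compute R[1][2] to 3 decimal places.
End-effector z-axis (col 2 of R) = (0.0000,-0.2588,0.9659)
R[1][2] = -0.2588

-0.259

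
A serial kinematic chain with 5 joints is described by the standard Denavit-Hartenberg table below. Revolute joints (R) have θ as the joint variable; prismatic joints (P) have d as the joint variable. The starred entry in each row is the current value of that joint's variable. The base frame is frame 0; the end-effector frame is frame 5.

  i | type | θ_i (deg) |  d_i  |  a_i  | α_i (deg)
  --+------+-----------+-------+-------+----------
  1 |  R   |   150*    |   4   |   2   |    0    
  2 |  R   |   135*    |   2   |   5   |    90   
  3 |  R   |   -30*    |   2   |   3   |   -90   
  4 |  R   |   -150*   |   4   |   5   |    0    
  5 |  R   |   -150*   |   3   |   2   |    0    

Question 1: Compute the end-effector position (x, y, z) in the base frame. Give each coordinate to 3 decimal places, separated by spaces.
after link 1: o_1 = (-1.7321, 1.0000, 4.0000)
after link 2: o_2 = (-0.4380, -3.8296, 6.0000)
after link 3: o_3 = (-1.6974, -6.8568, 4.5000)
after link 4: o_4 = (-4.5651, -5.8135, 10.1292)
after link 5: o_5 = (-2.2797, -7.6506, 12.2272)

-2.280 -7.651 12.227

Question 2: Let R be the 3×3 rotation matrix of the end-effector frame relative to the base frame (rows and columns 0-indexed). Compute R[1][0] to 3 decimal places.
End-effector x-axis (col 0 of R) = (0.9486,-0.1941,-0.2500)
R[1][0] = -0.1941

-0.194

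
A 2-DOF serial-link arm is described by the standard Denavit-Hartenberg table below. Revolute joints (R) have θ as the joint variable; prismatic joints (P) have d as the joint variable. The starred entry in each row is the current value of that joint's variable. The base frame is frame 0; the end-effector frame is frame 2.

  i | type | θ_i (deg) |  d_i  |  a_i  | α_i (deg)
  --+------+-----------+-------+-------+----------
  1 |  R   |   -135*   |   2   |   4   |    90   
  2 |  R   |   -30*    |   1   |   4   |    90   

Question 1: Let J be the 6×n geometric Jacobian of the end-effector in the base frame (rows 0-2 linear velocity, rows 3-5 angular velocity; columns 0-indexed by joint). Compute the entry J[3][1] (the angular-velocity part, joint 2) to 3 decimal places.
axis z_1 = (-0.7071,0.7071,0.0000); lever o_n−o_1 = (-3.1566,-1.7424,-2.0000)
cross product → J_v[:, 1] = (-1.4142,-1.4142,3.4641)
J_ω[:, 1] = z_1
entry J[3][1] = -0.7071

-0.707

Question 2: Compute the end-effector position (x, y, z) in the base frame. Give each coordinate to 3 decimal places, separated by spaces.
after link 1: o_1 = (-2.8284, -2.8284, 2.0000)
after link 2: o_2 = (-5.9850, -4.5708, 0.0000)

-5.985 -4.571 0.000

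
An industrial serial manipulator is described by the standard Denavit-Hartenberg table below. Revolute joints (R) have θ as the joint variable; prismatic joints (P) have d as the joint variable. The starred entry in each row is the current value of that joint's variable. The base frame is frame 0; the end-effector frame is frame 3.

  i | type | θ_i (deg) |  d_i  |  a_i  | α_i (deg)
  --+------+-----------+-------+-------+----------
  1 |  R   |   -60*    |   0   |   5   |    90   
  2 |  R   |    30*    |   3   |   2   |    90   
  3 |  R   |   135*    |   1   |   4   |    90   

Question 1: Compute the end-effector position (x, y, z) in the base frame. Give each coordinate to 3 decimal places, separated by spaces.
after link 1: o_1 = (2.5000, -4.3301, 0.0000)
after link 2: o_2 = (0.7679, -7.3301, 1.0000)
after link 3: o_3 = (-2.6563, -7.0560, -1.2802)

-2.656 -7.056 -1.280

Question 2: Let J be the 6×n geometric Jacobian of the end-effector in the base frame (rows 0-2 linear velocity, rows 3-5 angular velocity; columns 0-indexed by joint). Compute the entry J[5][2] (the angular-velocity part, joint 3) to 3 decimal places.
axis z_2 = (0.2500,-0.4330,-0.8660); lever o_n−o_2 = (-3.4242,0.2741,-2.2802)
cross product → J_v[:, 2] = (1.2247,3.5355,-1.4142)
J_ω[:, 2] = z_2
entry J[5][2] = -0.8660

-0.866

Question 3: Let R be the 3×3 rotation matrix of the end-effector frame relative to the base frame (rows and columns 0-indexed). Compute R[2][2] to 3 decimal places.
End-effector z-axis (col 2 of R) = (-0.3062,-0.8839,0.3536)
R[2][2] = 0.3536

0.354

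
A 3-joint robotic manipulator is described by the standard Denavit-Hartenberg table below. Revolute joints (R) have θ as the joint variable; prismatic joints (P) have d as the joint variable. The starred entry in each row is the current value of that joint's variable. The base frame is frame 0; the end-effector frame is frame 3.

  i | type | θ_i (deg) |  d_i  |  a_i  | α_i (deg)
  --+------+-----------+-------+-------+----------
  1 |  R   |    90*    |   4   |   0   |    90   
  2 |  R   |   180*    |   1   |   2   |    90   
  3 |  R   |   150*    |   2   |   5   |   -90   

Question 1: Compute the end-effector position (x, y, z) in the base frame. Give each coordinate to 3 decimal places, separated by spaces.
3.500 2.330 6.000

after link 1: o_1 = (0.0000, 0.0000, 4.0000)
after link 2: o_2 = (1.0000, -2.0000, 4.0000)
after link 3: o_3 = (3.5000, 2.3301, 6.0000)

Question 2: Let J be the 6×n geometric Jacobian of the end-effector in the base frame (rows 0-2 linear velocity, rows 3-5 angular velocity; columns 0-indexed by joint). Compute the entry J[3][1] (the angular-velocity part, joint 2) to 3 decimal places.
axis z_1 = (1.0000,-0.0000,0.0000); lever o_n−o_1 = (3.5000,2.3301,2.0000)
cross product → J_v[:, 1] = (-0.0000,-2.0000,2.3301)
J_ω[:, 1] = z_1
entry J[3][1] = 1.0000

1.000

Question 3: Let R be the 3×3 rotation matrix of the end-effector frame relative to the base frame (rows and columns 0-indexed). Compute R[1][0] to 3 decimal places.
0.866

End-effector x-axis (col 0 of R) = (0.5000,0.8660,-0.0000)
R[1][0] = 0.8660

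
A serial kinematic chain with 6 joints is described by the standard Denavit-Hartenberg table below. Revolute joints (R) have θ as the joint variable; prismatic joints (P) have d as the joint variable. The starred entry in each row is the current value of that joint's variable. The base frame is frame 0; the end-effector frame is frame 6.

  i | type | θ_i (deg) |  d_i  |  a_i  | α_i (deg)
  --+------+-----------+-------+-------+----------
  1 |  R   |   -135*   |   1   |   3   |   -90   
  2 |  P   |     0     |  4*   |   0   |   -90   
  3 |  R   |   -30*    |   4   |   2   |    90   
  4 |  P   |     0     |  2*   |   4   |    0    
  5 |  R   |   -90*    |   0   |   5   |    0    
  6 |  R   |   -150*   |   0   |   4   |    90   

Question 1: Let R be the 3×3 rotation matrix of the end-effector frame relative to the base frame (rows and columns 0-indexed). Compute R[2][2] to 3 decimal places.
-0.500

End-effector z-axis (col 2 of R) = (-0.2241,-0.8365,-0.5000)
R[2][2] = -0.5000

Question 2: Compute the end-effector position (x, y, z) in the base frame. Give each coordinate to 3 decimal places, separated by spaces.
1.604 -9.331 -1.464

after link 1: o_1 = (-2.1213, -2.1213, 1.0000)
after link 2: o_2 = (0.7071, -4.9497, 1.0000)
after link 3: o_3 = (0.1895, -6.8816, -3.0000)
after link 4: o_4 = (1.0860, -11.2629, -3.0000)
after link 5: o_5 = (1.0860, -11.2629, 2.0000)
after link 6: o_6 = (1.6037, -9.3311, -1.4641)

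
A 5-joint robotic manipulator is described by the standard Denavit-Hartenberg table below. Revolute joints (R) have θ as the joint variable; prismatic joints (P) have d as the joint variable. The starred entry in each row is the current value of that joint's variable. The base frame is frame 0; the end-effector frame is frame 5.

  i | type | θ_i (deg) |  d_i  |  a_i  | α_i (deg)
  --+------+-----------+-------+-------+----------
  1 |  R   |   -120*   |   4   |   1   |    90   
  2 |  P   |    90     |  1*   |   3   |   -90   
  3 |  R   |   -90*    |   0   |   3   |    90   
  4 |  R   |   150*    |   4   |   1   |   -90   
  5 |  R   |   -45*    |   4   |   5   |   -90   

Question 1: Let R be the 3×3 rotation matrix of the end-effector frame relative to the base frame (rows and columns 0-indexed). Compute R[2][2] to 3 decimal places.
End-effector z-axis (col 2 of R) = (0.7071,-0.0000,0.7071)
R[2][2] = 0.7071

0.707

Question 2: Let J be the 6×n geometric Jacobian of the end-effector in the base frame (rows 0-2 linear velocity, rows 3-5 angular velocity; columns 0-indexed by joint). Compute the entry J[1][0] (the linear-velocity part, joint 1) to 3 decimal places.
axis z_0 = ẑ; lever o_n−o_0 = (0.5714,-2.8660,-0.5355)
cross product → J_v[:, 0] = (2.8660,0.5714,-0.0000)
J_ω[:, 0] = z_0
entry J[1][0] = 0.5714

0.571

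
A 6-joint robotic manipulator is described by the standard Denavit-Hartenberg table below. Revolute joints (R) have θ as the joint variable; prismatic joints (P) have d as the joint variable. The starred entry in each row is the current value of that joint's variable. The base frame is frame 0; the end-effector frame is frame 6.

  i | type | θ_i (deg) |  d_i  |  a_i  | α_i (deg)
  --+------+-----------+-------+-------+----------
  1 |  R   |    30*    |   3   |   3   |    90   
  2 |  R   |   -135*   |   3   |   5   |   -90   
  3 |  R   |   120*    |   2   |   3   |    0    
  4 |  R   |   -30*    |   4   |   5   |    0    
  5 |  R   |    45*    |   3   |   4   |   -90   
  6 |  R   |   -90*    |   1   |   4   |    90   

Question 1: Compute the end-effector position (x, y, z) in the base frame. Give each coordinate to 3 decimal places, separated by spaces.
after link 1: o_1 = (2.5981, 1.5000, 3.0000)
after link 2: o_2 = (1.0362, -2.8658, -0.5355)
after link 3: o_3 = (1.8805, 0.6216, -0.8891)
after link 4: o_4 = (1.8300, 6.3659, -3.7175)
after link 5: o_5 = (3.9849, 10.8761, -3.8388)
after link 6: o_6 = (7.2210, 11.9279, -6.1673)

7.221 11.928 -6.167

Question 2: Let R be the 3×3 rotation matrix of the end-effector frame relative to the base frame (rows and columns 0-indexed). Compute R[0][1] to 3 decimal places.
0.787

End-effector y-axis (col 1 of R) = (0.7866,-0.3624,0.5000)
R[0][1] = 0.7866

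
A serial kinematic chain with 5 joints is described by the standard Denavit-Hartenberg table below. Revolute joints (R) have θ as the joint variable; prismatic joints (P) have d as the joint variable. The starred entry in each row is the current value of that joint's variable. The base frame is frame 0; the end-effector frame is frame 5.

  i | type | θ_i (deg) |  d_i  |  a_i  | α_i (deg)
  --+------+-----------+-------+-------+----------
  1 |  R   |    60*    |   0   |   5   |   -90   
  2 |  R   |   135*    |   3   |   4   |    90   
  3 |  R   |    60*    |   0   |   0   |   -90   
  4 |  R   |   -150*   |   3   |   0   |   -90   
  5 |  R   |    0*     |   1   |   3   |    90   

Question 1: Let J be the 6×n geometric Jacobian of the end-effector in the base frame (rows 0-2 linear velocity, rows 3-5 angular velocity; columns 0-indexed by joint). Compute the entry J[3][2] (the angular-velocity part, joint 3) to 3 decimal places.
axis z_2 = (0.3536,0.6124,-0.7071); lever o_n−o_2 = (2.4005,3.5238,0.9059)
cross product → J_v[:, 2] = (3.0464,-2.0177,-0.2241)
J_ω[:, 2] = z_2
entry J[3][2] = 0.3536

0.354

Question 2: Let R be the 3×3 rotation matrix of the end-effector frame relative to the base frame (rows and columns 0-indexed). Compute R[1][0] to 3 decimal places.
0.196

End-effector x-axis (col 0 of R) = (0.9794,0.1964,-0.0474)
R[1][0] = 0.1964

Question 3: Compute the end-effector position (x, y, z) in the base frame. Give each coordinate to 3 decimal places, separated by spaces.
after link 1: o_1 = (2.5000, 4.3301, 0.0000)
after link 2: o_2 = (-1.5123, 3.3806, -2.8284)
after link 3: o_3 = (-1.5123, 3.3806, -2.8284)
after link 4: o_4 = (-1.8928, 5.7216, -0.9913)
after link 5: o_5 = (0.8882, 6.9044, -1.9226)

0.888 6.904 -1.923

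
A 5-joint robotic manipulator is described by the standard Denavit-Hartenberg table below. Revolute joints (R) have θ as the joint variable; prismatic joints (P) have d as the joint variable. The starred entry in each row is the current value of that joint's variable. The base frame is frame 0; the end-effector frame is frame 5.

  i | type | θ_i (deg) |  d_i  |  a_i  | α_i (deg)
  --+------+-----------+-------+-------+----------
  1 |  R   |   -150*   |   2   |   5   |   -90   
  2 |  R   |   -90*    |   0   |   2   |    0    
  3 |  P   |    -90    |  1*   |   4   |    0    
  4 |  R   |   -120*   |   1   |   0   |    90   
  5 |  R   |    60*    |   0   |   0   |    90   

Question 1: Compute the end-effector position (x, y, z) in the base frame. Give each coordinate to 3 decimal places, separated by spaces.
0.134 -2.232 4.000

after link 1: o_1 = (-4.3301, -2.5000, 2.0000)
after link 2: o_2 = (-4.3301, -2.5000, 4.0000)
after link 3: o_3 = (-0.3660, -1.3660, 4.0000)
after link 4: o_4 = (0.1340, -2.2321, 4.0000)
after link 5: o_5 = (0.1340, -2.2321, 4.0000)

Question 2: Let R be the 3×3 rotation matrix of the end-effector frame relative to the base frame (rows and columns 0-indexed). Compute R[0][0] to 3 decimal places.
0.217

End-effector x-axis (col 0 of R) = (0.2165,-0.8750,-0.4330)
R[0][0] = 0.2165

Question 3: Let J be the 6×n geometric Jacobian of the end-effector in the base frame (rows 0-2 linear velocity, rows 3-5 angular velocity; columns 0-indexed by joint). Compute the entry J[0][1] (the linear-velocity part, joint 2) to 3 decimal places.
-1.732

axis z_1 = (0.5000,-0.8660,0.0000); lever o_n−o_1 = (4.4641,0.2679,2.0000)
cross product → J_v[:, 1] = (-1.7321,-1.0000,4.0000)
J_ω[:, 1] = z_1
entry J[0][1] = -1.7321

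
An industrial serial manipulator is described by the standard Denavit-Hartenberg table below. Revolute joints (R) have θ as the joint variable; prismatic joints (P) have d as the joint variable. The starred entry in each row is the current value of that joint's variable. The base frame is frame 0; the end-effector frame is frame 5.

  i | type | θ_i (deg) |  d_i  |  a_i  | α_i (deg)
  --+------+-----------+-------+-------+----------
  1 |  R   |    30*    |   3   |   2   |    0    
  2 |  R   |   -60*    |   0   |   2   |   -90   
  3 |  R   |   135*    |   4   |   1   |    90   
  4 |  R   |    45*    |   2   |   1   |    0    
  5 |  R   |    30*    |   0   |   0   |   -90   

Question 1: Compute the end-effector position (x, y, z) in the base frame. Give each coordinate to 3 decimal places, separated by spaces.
after link 1: o_1 = (1.7321, 1.0000, 3.0000)
after link 2: o_2 = (3.4641, -0.0000, 3.0000)
after link 3: o_3 = (4.8517, 3.8177, 2.2929)
after link 4: o_4 = (5.9970, 3.9729, 0.3787)
after link 5: o_5 = (5.9970, 3.9729, 0.3787)

5.997 3.973 0.379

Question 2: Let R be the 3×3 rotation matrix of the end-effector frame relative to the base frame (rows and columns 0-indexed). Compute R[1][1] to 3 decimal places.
0.354

End-effector y-axis (col 1 of R) = (-0.6124,0.3536,0.7071)
R[1][1] = 0.3536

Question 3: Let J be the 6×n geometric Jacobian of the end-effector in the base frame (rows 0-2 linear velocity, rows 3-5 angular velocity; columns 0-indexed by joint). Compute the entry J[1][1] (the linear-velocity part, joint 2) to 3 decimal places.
axis z_1 = (0.0000,0.0000,1.0000); lever o_n−o_1 = (4.2650,2.9729,-2.6213)
cross product → J_v[:, 1] = (-2.9729,4.2650,0.0000)
J_ω[:, 1] = z_1
entry J[1][1] = 4.2650

4.265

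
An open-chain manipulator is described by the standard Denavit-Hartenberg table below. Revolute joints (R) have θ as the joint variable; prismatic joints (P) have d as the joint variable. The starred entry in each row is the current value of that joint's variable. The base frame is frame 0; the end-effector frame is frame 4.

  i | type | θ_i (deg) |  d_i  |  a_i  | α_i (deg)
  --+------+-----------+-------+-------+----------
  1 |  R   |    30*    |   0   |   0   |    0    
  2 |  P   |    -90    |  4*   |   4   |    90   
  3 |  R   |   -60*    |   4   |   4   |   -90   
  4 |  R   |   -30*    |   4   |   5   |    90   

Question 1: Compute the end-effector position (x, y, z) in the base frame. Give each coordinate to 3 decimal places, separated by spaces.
0.185 -13.321 -1.214

after link 1: o_1 = (0.0000, 0.0000, 0.0000)
after link 2: o_2 = (2.0000, -3.4641, 4.0000)
after link 3: o_3 = (-0.4641, -7.1962, 0.5359)
after link 4: o_4 = (0.1854, -13.3212, -1.2141)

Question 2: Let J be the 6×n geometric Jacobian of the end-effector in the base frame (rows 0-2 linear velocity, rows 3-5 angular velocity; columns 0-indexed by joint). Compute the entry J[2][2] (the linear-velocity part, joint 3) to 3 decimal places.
axis z_2 = (-0.8660,-0.5000,0.0000); lever o_n−o_2 = (-1.8146,-9.8571,-5.2141)
cross product → J_v[:, 2] = (2.6071,-4.5155,7.6292)
J_ω[:, 2] = z_2
entry J[2][2] = 7.6292

7.629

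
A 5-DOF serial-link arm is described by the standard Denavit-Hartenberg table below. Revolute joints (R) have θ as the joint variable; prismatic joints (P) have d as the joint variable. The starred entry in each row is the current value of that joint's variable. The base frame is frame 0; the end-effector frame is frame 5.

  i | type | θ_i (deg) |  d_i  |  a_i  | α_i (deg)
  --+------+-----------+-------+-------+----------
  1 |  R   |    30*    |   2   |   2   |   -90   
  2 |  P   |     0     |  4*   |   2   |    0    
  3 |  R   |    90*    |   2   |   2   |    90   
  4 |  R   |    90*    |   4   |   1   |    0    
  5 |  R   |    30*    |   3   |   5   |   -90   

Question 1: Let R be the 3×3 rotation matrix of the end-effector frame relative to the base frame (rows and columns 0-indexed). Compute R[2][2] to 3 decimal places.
End-effector z-axis (col 2 of R) = (0.2500,-0.4330,0.8660)
R[2][2] = 0.8660

0.866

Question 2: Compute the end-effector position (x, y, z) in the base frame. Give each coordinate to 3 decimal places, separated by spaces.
3.861 15.312 2.500

after link 1: o_1 = (1.7321, 1.0000, 2.0000)
after link 2: o_2 = (1.4641, 5.4641, 2.0000)
after link 3: o_3 = (0.4641, 7.1962, 0.0000)
after link 4: o_4 = (3.4282, 10.0622, 0.0000)
after link 5: o_5 = (3.8612, 15.3122, 2.5000)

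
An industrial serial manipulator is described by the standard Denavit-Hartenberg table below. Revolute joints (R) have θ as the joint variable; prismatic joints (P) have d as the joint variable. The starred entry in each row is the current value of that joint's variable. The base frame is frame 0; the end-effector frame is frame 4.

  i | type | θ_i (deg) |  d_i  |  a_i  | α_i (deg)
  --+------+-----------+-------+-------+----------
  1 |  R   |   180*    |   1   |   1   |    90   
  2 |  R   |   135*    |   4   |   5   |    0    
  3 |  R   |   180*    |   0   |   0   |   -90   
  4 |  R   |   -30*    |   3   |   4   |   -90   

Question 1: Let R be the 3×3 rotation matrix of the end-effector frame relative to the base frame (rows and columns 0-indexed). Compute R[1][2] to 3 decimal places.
-0.866

End-effector z-axis (col 2 of R) = (-0.3536,-0.8660,-0.3536)
R[1][2] = -0.8660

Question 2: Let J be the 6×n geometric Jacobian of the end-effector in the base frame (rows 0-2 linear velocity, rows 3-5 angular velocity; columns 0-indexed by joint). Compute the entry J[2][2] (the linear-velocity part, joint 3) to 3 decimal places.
axis z_2 = (0.0000,1.0000,0.0000); lever o_n−o_2 = (-4.5708,2.0000,-0.3282)
cross product → J_v[:, 2] = (-0.3282,-0.0000,4.5708)
J_ω[:, 2] = z_2
entry J[2][2] = 4.5708

4.571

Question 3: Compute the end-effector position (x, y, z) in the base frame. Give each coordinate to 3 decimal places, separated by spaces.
-2.035 6.000 4.207

after link 1: o_1 = (-1.0000, 0.0000, 1.0000)
after link 2: o_2 = (2.5355, 4.0000, 4.5355)
after link 3: o_3 = (2.5355, 4.0000, 4.5355)
after link 4: o_4 = (-2.0353, 6.0000, 4.2074)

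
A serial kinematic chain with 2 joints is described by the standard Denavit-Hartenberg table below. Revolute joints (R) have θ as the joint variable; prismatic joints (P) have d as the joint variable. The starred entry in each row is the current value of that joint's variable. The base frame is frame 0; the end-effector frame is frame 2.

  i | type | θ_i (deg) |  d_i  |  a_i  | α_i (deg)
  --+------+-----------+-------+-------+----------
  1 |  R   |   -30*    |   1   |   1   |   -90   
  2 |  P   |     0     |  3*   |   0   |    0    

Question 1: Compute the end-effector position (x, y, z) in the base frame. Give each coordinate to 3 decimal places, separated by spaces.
after link 1: o_1 = (0.8660, -0.5000, 1.0000)
after link 2: o_2 = (2.3660, 2.0981, 1.0000)

2.366 2.098 1.000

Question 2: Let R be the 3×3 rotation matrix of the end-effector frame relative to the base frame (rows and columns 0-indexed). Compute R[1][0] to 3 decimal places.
End-effector x-axis (col 0 of R) = (0.8660,-0.5000,0.0000)
R[1][0] = -0.5000

-0.500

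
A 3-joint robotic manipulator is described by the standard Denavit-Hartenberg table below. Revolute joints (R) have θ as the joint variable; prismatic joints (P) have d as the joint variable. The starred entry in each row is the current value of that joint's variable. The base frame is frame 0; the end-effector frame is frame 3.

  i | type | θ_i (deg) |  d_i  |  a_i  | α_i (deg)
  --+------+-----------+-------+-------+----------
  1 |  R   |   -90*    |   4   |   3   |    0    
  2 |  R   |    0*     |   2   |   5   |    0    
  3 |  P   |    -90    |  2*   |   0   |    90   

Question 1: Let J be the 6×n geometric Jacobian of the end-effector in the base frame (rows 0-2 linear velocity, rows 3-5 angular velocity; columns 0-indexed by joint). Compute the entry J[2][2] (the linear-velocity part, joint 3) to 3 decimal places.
prismatic axis z_2 = (0.0000,0.0000,1.0000)
J_v[:, 2] = z_2; J_ω[:, 2] = (0,0,0)
entry J[2][2] = 1.0000

1.000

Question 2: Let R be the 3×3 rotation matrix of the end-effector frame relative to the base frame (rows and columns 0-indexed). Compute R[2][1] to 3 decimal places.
End-effector y-axis (col 1 of R) = (0.0000,-0.0000,1.0000)
R[2][1] = 1.0000

1.000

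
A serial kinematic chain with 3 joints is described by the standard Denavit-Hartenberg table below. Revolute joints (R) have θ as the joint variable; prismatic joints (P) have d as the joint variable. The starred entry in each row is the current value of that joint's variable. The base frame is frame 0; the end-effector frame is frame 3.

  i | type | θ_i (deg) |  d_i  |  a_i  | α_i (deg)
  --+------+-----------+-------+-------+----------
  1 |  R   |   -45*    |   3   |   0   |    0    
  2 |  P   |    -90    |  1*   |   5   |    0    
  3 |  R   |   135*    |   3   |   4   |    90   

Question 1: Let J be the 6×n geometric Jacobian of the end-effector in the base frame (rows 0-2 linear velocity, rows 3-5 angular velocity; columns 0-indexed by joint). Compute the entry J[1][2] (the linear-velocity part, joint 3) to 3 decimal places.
4.000

axis z_2 = (0.0000,0.0000,1.0000); lever o_n−o_2 = (4.0000,0.0000,3.0000)
cross product → J_v[:, 2] = (0.0000,4.0000,0.0000)
J_ω[:, 2] = z_2
entry J[1][2] = 4.0000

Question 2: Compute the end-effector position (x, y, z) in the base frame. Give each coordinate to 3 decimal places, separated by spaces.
after link 1: o_1 = (0.0000, 0.0000, 3.0000)
after link 2: o_2 = (-3.5355, -3.5355, 4.0000)
after link 3: o_3 = (0.4645, -3.5355, 7.0000)

0.464 -3.536 7.000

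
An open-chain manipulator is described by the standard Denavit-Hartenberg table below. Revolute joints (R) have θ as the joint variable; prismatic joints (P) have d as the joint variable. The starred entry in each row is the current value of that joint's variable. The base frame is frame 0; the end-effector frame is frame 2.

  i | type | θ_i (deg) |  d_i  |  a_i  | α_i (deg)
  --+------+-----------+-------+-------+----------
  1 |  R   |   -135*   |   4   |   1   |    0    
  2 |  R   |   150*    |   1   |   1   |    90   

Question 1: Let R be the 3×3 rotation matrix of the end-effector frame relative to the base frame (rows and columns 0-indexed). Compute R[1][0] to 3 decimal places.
End-effector x-axis (col 0 of R) = (0.9659,0.2588,0.0000)
R[1][0] = 0.2588

0.259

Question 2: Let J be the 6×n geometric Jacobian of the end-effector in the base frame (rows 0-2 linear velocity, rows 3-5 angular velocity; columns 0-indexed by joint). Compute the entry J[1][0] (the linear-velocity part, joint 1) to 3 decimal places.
0.259

axis z_0 = ẑ; lever o_n−o_0 = (0.2588,-0.4483,5.0000)
cross product → J_v[:, 0] = (0.4483,0.2588,-0.0000)
J_ω[:, 0] = z_0
entry J[1][0] = 0.2588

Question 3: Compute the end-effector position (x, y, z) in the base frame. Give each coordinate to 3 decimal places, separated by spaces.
after link 1: o_1 = (-0.7071, -0.7071, 4.0000)
after link 2: o_2 = (0.2588, -0.4483, 5.0000)

0.259 -0.448 5.000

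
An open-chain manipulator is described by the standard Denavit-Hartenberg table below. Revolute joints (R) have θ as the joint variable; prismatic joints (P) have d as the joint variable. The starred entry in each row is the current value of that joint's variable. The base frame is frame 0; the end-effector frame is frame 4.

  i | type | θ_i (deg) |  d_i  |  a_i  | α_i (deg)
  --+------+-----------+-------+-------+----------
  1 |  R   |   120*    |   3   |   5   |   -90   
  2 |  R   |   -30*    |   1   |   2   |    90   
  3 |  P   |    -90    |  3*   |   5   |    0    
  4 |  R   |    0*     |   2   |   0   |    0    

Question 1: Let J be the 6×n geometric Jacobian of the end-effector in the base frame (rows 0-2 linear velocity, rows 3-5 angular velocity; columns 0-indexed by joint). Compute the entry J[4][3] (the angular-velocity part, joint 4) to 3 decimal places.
-0.433

axis z_3 = (0.2500,-0.4330,0.8660); lever o_n−o_3 = (0.5000,-0.8660,1.7321)
cross product → J_v[:, 3] = (0.0000,0.0000,0.0000)
J_ω[:, 3] = z_3
entry J[4][3] = -0.4330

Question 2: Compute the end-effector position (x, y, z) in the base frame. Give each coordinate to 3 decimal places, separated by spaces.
after link 1: o_1 = (-2.5000, 4.3301, 3.0000)
after link 2: o_2 = (-4.2321, 5.3301, 4.0000)
after link 3: o_3 = (0.8481, 6.5311, 6.5981)
after link 4: o_4 = (1.3481, 5.6651, 8.3301)

1.348 5.665 8.330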